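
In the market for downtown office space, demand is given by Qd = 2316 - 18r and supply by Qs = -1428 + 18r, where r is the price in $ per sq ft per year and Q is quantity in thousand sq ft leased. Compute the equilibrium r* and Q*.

r* = 104, Q* = 444

Set Qd = Qs: 2316 - 18r = -1428 + 18r, so 3744 = 36r and r* = 104.
Substitute back: Q* = 2316 - 18(104) = 444.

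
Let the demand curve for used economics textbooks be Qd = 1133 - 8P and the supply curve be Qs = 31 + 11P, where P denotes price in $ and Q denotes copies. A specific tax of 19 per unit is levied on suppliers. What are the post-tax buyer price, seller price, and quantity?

P_b = 69, P_s = 50, Q = 581

Suppliers keep P_s = P_b - 19 per unit, so supply in terms of the buyer price is Qs = -178 + 11P_b.
Equate demand and the shifted supply: 1133 - 8P_b = -178 + 11P_b, giving 19P_b = 1311, so P_b = 69.
So P_s = 50 and the quantity traded is Q = 1133 - 8(69) = 581.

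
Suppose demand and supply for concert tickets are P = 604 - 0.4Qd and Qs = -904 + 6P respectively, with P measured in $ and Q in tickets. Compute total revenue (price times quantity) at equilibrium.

Rewriting in direct form: Qd = 1510 - 2.5P.
Set Qd = Qs: 1510 - 2.5P = -904 + 6P, so 2414 = 8.5P and P* = 284.
Plugging P* into demand: Q* = 1510 - 2.5(284) = 800.
Total revenue = P* × Q* = 284 × 800 = 227200.

Total revenue = 227200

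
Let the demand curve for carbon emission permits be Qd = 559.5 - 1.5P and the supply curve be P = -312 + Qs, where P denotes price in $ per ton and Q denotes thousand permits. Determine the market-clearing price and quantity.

P* = 99, Q* = 411

Inverting to quantity form: Qs = 312 + P.
At equilibrium Qd = Qs, so 559.5 - 1.5P = 312 + P; collecting terms, 247.5 = 2.5P and P* = 99.
From the demand curve, Q* = 559.5 - 1.5(99) = 411.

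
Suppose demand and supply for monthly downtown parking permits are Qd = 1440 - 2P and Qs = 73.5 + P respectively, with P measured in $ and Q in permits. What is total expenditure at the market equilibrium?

The market clears where 1440 - 2P = 73.5 + P. Rearranging, 3P = 1366.5, hence P* = 455.5.
Substitute back: Q* = 1440 - 2(455.5) = 529.
Total expenditure = P* × Q* = 455.5 × 529 = 240959.5.

Total expenditure = 240959.5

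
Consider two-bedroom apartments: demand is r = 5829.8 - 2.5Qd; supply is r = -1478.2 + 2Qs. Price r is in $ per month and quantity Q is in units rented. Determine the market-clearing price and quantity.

Solving each curve for Q: Qd = 2331.92 - 0.4r and Qs = 739.1 + 0.5r.
At equilibrium Qd = Qs, so 2331.92 - 0.4r = 739.1 + 0.5r; collecting terms, 1592.82 = 0.9r and r* = 1769.8.
From the demand curve, Q* = 2331.92 - 0.4(1769.8) = 1624.

r* = 1769.8, Q* = 1624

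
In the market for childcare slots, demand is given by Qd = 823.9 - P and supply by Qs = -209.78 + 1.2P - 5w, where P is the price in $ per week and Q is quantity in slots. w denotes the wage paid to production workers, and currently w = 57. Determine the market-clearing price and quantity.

With w = 57, supply is Qs = -494.78 + 1.2P.
Set Qd = Qs: 823.9 - P = -494.78 + 1.2P, so 1318.68 = 2.2P and P* = 599.4.
Substitute back: Q* = 823.9 - 599.4 = 224.5.

P* = 599.4, Q* = 224.5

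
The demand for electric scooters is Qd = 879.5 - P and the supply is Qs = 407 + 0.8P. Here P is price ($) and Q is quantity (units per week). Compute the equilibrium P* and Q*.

P* = 262.5, Q* = 617

The market clears where 879.5 - P = 407 + 0.8P. Rearranging, 1.8P = 472.5, hence P* = 262.5.
Plugging P* into demand: Q* = 879.5 - 262.5 = 617.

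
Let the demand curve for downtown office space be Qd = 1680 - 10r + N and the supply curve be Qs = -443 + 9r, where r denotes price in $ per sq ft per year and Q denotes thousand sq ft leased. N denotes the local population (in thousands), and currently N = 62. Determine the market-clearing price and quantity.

With N = 62, demand is Qd = 1742 - 10r.
The market clears where 1742 - 10r = -443 + 9r. Rearranging, 19r = 2185, hence r* = 115.
Then Q* = 1742 - 10(115) = 592.

r* = 115, Q* = 592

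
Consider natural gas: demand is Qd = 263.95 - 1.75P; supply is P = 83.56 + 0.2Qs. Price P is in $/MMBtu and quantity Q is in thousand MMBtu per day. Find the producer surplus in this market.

Producer surplus = 760.384

In direct form, Qs = -417.8 + 5P.
The market clears where 263.95 - 1.75P = -417.8 + 5P. Rearranging, 6.75P = 681.75, hence P* = 101.
Then Q* = 263.95 - 1.75(101) = 87.2.
Supply choke price (Qs = 0): P = 83.56. Producer surplus = ½ × (101 - 83.56) × 87.2 = 760.384.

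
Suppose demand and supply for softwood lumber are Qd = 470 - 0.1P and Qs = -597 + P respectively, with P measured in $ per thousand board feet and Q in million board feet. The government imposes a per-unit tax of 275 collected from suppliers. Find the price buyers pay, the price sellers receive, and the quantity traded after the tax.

P_b = 1220, P_s = 945, Q = 348

The tax drives a wedge P_b - P_s = 275. Substituting P_s = P_b - 275 into supply: Qs = -872 + P_b.
Equate demand and the shifted supply: 470 - 0.1P_b = -872 + P_b, giving 1.1P_b = 1342, so P_b = 1220.
So P_s = 945 and the quantity traded is Q = 470 - 0.1(1220) = 348.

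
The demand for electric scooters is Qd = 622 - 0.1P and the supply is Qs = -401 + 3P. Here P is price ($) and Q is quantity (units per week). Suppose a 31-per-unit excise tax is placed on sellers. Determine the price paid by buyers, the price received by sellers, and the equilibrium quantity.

P_b = 360, P_s = 329, Q = 586

With a tax of 31 on sellers, they supply based on the net price P_s = P_b - 31, so Qs = -494 + 3P_b.
Market clearing requires 622 - 0.1P_b = -494 + 3P_b; hence 1116 = 3.1P_b and P_b = 360.
Then P_s = 360 - 31 = 329 and Q = 622 - 0.1(360) = 586.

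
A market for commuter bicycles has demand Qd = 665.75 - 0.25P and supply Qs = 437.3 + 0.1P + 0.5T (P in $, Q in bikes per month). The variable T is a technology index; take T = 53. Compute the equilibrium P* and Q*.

P* = 577, Q* = 521.5

With T = 53, supply is Qs = 463.8 + 0.1P.
Equating demand and supply, 665.75 - 0.25P = 463.8 + 0.1P gives 0.35P = 201.95, so P* = 577.
From the demand curve, Q* = 665.75 - 0.25(577) = 521.5.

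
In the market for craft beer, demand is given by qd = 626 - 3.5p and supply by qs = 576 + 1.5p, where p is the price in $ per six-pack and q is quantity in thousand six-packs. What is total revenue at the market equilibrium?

Total revenue = 5910

Equating demand and supply, 626 - 3.5p = 576 + 1.5p gives 5p = 50, so p* = 10.
Then q* = 626 - 3.5(10) = 591.
Total revenue = p* × q* = 10 × 591 = 5910.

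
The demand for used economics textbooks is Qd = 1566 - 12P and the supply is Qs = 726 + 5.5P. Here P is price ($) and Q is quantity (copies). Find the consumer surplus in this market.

Set Qd = Qs: 1566 - 12P = 726 + 5.5P, so 840 = 17.5P and P* = 48.
Plugging P* into demand: Q* = 1566 - 12(48) = 990.
Demand choke price (Qd = 0): P = 1566/12 = 130.5. Consumer surplus = ½ × (130.5 - 48) × 990 = 40837.5.

Consumer surplus = 40837.5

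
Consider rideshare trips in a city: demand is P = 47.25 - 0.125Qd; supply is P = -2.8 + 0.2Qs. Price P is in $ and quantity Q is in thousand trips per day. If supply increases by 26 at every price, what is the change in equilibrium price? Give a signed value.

Rewriting in direct form: Qd = 378 - 8P and Qs = 14 + 5P.
At equilibrium Qd = Qs, so 378 - 8P = 14 + 5P; collecting terms, 364 = 13P and P* = 28.
From the demand curve, Q* = 378 - 8(28) = 154.
After the shift, supply is Qs = 40 + 5P.
The new intersection has 338 = 13P, i.e. P = 26, Q = 170.
ΔP = 26 - 28 = -2.

ΔP = -2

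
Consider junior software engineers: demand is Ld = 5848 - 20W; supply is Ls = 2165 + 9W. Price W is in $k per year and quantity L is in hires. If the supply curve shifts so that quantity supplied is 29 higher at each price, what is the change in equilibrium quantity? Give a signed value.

ΔL = 20

At equilibrium Ld = Ls, so 5848 - 20W = 2165 + 9W; collecting terms, 3683 = 29W and W* = 127.
From the demand curve, L* = 5848 - 20(127) = 3308.
After the shift, supply is Ls = 2194 + 9W.
New equilibrium: 3654 = 29W, so W = 126 and L = 3328.
ΔL = 3328 - 3308 = 20.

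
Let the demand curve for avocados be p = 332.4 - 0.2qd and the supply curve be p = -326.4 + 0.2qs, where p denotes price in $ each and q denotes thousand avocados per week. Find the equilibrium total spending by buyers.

Total spending by buyers = 4941

Solving each curve for q: qd = 1662 - 5p and qs = 1632 + 5p.
Set qd = qs: 1662 - 5p = 1632 + 5p, so 30 = 10p and p* = 3.
From the demand curve, q* = 1662 - 5(3) = 1647.
Total spending by buyers = p* × q* = 3 × 1647 = 4941.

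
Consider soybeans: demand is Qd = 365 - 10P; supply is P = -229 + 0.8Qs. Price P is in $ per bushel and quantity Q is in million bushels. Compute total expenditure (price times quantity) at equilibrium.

Total expenditure = 2065

Rewriting in direct form: Qs = 286.25 + 1.25P.
The market clears where 365 - 10P = 286.25 + 1.25P. Rearranging, 11.25P = 78.75, hence P* = 7.
Then Q* = 365 - 10(7) = 295.
Total expenditure = P* × Q* = 7 × 295 = 2065.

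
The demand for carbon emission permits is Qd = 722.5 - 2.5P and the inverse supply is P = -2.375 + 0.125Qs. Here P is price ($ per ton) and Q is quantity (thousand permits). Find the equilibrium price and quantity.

Inverting to quantity form: Qs = 19 + 8P.
At equilibrium Qd = Qs, so 722.5 - 2.5P = 19 + 8P; collecting terms, 703.5 = 10.5P and P* = 67.
Plugging P* into demand: Q* = 722.5 - 2.5(67) = 555.

P* = 67, Q* = 555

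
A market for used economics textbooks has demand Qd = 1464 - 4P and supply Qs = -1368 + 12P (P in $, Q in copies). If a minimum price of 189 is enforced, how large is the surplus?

At P = 189: Qd = 708 and Qs = 900.
Surplus = Qs - Qd = 900 - 708 = 192.

Surplus = 192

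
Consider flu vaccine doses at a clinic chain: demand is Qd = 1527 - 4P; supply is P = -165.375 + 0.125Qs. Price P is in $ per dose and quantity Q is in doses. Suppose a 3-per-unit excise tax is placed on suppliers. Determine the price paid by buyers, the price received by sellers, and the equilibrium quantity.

Solving each curve for Q: Qs = 1323 + 8P.
The tax drives a wedge P_b - P_s = 3. Substituting P_s = P_b - 3 into supply: Qs = 1299 + 8P_b.
Equate demand and the shifted supply: 1527 - 4P_b = 1299 + 8P_b, giving 12P_b = 228, so P_b = 19.
So P_s = 16 and the quantity traded is Q = 1527 - 4(19) = 1451.

P_b = 19, P_s = 16, Q = 1451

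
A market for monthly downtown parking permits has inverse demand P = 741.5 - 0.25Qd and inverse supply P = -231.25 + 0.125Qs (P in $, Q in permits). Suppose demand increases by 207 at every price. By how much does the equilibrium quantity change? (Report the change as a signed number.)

In direct form, Qd = 2966 - 4P and Qs = 1850 + 8P.
At equilibrium Qd = Qs, so 2966 - 4P = 1850 + 8P; collecting terms, 1116 = 12P and P* = 93.
Substitute back: Q* = 2966 - 4(93) = 2594.
After the shift, demand is Qd = 3173 - 4P.
New equilibrium: 1323 = 12P, so P = 110.25 and Q = 2732.
ΔQ = 2732 - 2594 = 138.

ΔQ = 138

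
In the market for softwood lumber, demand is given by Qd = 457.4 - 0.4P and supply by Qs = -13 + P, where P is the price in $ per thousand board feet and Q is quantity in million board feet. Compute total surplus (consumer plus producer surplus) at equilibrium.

Total surplus = 182575.75

Equating demand and supply, 457.4 - 0.4P = -13 + P gives 1.4P = 470.4, so P* = 336.
Substitute back: Q* = 457.4 - 0.4(336) = 323.
Demand choke price = 1143.5; supply choke price = 13. CS = ½(1143.5 - 336)(323) = 130411.25; PS = ½(336 - 13)(323) = 52164.5. Total surplus = 182575.75.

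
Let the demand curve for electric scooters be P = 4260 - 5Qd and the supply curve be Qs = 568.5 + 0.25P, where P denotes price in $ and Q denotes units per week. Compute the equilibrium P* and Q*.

P* = 630, Q* = 726

In direct form, Qd = 852 - 0.2P.
Set Qd = Qs: 852 - 0.2P = 568.5 + 0.25P, so 283.5 = 0.45P and P* = 630.
Substitute back: Q* = 852 - 0.2(630) = 726.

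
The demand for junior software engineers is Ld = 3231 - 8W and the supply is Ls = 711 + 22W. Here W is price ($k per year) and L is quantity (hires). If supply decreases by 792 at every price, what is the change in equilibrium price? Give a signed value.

At equilibrium Ld = Ls, so 3231 - 8W = 711 + 22W; collecting terms, 2520 = 30W and W* = 84.
From the demand curve, L* = 3231 - 8(84) = 2559.
After the shift, supply is Ls = -81 + 22W.
New equilibrium: 3312 = 30W, so W = 110.4 and L = 2347.8.
ΔW = 110.4 - 84 = 26.4.

ΔW = 26.4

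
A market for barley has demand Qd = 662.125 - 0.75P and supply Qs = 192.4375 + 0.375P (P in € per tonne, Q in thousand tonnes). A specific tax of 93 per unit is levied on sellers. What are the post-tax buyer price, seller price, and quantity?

Sellers keep P_s = P_b - 93 per unit, so supply in terms of the buyer price is Qs = 157.5625 + 0.375P_b.
Set Qd = Qs: 662.125 - 0.75P_b = 157.5625 + 0.375P_b, so 504.5625 = 1.125P_b and P_b = 448.5.
Then P_s = 448.5 - 93 = 355.5 and Q = 662.125 - 0.75(448.5) = 325.75.

P_b = 448.5, P_s = 355.5, Q = 325.75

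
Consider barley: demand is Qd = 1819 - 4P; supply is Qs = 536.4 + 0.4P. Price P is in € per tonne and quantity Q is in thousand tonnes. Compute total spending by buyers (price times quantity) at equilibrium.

At equilibrium Qd = Qs, so 1819 - 4P = 536.4 + 0.4P; collecting terms, 1282.6 = 4.4P and P* = 291.5.
Plugging P* into demand: Q* = 1819 - 4(291.5) = 653.
Total spending by buyers = P* × Q* = 291.5 × 653 = 190349.5.

Total spending by buyers = 190349.5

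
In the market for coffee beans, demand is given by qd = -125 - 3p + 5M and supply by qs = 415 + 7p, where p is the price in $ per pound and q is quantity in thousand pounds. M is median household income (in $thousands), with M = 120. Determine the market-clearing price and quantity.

p* = 6, q* = 457

With M = 120, demand is qd = 475 - 3p.
Equating demand and supply, 475 - 3p = 415 + 7p gives 10p = 60, so p* = 6.
From the demand curve, q* = 475 - 3(6) = 457.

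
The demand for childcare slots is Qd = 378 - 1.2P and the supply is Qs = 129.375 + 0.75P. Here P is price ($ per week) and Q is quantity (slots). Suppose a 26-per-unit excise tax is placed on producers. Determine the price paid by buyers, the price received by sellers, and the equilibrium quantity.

Producers keep P_s = P_b - 26 per unit, so supply in terms of the buyer price is Qs = 109.875 + 0.75P_b.
Set Qd = Qs: 378 - 1.2P_b = 109.875 + 0.75P_b, so 268.125 = 1.95P_b and P_b = 137.5.
Then P_s = 137.5 - 26 = 111.5 and Q = 378 - 1.2(137.5) = 213.

P_b = 137.5, P_s = 111.5, Q = 213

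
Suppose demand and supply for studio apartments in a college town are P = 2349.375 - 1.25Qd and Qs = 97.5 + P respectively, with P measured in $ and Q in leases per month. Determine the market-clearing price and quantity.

P* = 990, Q* = 1087.5

Solving each curve for Q: Qd = 1879.5 - 0.8P.
Set Qd = Qs: 1879.5 - 0.8P = 97.5 + P, so 1782 = 1.8P and P* = 990.
Substitute back: Q* = 1879.5 - 0.8(990) = 1087.5.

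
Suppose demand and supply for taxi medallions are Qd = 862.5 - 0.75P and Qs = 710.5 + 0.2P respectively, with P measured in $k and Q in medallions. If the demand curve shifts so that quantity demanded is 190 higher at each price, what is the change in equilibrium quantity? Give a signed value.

ΔQ = 40

Set Qd = Qs: 862.5 - 0.75P = 710.5 + 0.2P, so 152 = 0.95P and P* = 160.
Then Q* = 862.5 - 0.75(160) = 742.5.
After the shift, demand is Qd = 1052.5 - 0.75P.
Re-solving, 0.95P = 342 gives P = 360 and Q = 782.5.
ΔQ = 782.5 - 742.5 = 40.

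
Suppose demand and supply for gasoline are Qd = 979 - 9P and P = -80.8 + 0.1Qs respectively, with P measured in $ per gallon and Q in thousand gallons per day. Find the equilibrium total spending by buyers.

Total spending by buyers = 8082

In direct form, Qs = 808 + 10P.
At equilibrium Qd = Qs, so 979 - 9P = 808 + 10P; collecting terms, 171 = 19P and P* = 9.
Plugging P* into demand: Q* = 979 - 9(9) = 898.
Total spending by buyers = P* × Q* = 9 × 898 = 8082.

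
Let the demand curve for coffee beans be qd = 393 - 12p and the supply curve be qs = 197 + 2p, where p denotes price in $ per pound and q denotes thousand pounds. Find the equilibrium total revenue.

Set qd = qs: 393 - 12p = 197 + 2p, so 196 = 14p and p* = 14.
Then q* = 393 - 12(14) = 225.
Total revenue = p* × q* = 14 × 225 = 3150.

Total revenue = 3150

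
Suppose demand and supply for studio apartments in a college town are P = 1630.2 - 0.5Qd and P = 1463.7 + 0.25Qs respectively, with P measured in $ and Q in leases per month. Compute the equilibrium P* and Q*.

Solving each curve for Q: Qd = 3260.4 - 2P and Qs = -5854.8 + 4P.
The market clears where 3260.4 - 2P = -5854.8 + 4P. Rearranging, 6P = 9115.2, hence P* = 1519.2.
From the demand curve, Q* = 3260.4 - 2(1519.2) = 222.

P* = 1519.2, Q* = 222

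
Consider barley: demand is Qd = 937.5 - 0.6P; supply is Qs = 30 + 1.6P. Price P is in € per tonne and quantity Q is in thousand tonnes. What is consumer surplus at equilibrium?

Consumer surplus = 396750

At equilibrium Qd = Qs, so 937.5 - 0.6P = 30 + 1.6P; collecting terms, 907.5 = 2.2P and P* = 412.5.
From the demand curve, Q* = 937.5 - 0.6(412.5) = 690.
Demand choke price (Qd = 0): P = 937.5/0.6 = 1562.5. Consumer surplus = ½ × (1562.5 - 412.5) × 690 = 396750.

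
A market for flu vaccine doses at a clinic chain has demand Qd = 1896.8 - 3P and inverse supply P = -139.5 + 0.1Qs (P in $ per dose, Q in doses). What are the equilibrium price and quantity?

P* = 38.6, Q* = 1781

Rewriting in direct form: Qs = 1395 + 10P.
Equating demand and supply, 1896.8 - 3P = 1395 + 10P gives 13P = 501.8, so P* = 38.6.
Then Q* = 1896.8 - 3(38.6) = 1781.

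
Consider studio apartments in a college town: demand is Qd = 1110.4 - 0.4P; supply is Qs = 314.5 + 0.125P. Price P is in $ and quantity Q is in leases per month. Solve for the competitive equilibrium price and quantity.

At equilibrium Qd = Qs, so 1110.4 - 0.4P = 314.5 + 0.125P; collecting terms, 795.9 = 0.525P and P* = 1516.
Plugging P* into demand: Q* = 1110.4 - 0.4(1516) = 504.

P* = 1516, Q* = 504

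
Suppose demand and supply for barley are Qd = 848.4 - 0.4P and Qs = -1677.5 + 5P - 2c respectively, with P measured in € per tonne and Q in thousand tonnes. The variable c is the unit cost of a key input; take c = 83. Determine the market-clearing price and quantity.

With c = 83, supply is Qs = -1843.5 + 5P.
The market clears where 848.4 - 0.4P = -1843.5 + 5P. Rearranging, 5.4P = 2691.9, hence P* = 498.5.
Then Q* = 848.4 - 0.4(498.5) = 649.

P* = 498.5, Q* = 649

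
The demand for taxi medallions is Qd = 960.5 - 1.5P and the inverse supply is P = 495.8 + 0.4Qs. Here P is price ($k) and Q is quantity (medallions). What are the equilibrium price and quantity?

P* = 550, Q* = 135.5

Inverting to quantity form: Qs = -1239.5 + 2.5P.
The market clears where 960.5 - 1.5P = -1239.5 + 2.5P. Rearranging, 4P = 2200, hence P* = 550.
Then Q* = 960.5 - 1.5(550) = 135.5.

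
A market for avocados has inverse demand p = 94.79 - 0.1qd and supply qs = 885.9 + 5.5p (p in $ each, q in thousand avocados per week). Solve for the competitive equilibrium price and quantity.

Solving each curve for q: qd = 947.9 - 10p.
The market clears where 947.9 - 10p = 885.9 + 5.5p. Rearranging, 15.5p = 62, hence p* = 4.
Plugging p* into demand: q* = 947.9 - 10(4) = 907.9.

p* = 4, q* = 907.9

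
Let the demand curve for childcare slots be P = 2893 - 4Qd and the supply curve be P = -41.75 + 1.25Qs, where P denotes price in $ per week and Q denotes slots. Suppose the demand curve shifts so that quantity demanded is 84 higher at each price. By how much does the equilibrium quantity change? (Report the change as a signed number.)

ΔQ = 64

In direct form, Qd = 723.25 - 0.25P and Qs = 33.4 + 0.8P.
Set Qd = Qs: 723.25 - 0.25P = 33.4 + 0.8P, so 689.85 = 1.05P and P* = 657.
Plugging P* into demand: Q* = 723.25 - 0.25(657) = 559.
After the shift, demand is Qd = 807.25 - 0.25P.
Re-solving, 1.05P = 773.85 gives P = 737 and Q = 623.
ΔQ = 623 - 559 = 64.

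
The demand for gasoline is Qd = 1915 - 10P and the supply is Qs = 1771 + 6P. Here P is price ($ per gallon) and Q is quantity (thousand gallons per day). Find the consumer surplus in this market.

Consumer surplus = 166531.25

Equating demand and supply, 1915 - 10P = 1771 + 6P gives 16P = 144, so P* = 9.
Substitute back: Q* = 1915 - 10(9) = 1825.
Demand choke price (Qd = 0): P = 1915/10 = 191.5. Consumer surplus = ½ × (191.5 - 9) × 1825 = 166531.25.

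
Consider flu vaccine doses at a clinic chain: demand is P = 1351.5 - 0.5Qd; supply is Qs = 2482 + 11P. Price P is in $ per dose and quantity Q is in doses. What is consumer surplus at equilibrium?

In direct form, Qd = 2703 - 2P.
At equilibrium Qd = Qs, so 2703 - 2P = 2482 + 11P; collecting terms, 221 = 13P and P* = 17.
Then Q* = 2703 - 2(17) = 2669.
Demand choke price (Qd = 0): P = 2703/2 = 1351.5. Consumer surplus = ½ × (1351.5 - 17) × 2669 = 1780890.25.

Consumer surplus = 1780890.25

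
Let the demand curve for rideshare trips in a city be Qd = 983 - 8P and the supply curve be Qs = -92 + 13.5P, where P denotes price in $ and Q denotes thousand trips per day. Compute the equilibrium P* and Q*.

P* = 50, Q* = 583

The market clears where 983 - 8P = -92 + 13.5P. Rearranging, 21.5P = 1075, hence P* = 50.
From the demand curve, Q* = 983 - 8(50) = 583.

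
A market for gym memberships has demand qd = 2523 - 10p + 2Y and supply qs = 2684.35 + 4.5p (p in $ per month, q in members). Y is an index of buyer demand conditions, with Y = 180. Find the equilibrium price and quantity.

With Y = 180, demand is qd = 2883 - 10p.
At equilibrium qd = qs, so 2883 - 10p = 2684.35 + 4.5p; collecting terms, 198.65 = 14.5p and p* = 13.7.
Substitute back: q* = 2883 - 10(13.7) = 2746.

p* = 13.7, q* = 2746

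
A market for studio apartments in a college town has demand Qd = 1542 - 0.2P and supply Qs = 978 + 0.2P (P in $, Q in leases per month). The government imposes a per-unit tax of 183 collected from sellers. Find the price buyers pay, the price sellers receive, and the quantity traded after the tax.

P_b = 1501.5, P_s = 1318.5, Q = 1241.7

With a tax of 183 on sellers, they supply based on the net price P_s = P_b - 183, so Qs = 941.4 + 0.2P_b.
Market clearing requires 1542 - 0.2P_b = 941.4 + 0.2P_b; hence 600.6 = 0.4P_b and P_b = 1501.5.
So P_s = 1318.5 and the quantity traded is Q = 1542 - 0.2(1501.5) = 1241.7.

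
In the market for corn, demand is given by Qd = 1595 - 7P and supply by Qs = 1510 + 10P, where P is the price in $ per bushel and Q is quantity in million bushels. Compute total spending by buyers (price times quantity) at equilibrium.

Equating demand and supply, 1595 - 7P = 1510 + 10P gives 17P = 85, so P* = 5.
From the demand curve, Q* = 1595 - 7(5) = 1560.
Total spending by buyers = P* × Q* = 5 × 1560 = 7800.

Total spending by buyers = 7800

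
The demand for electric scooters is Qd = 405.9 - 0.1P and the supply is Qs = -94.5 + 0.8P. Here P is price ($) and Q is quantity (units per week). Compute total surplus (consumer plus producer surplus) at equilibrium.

Total surplus = 690244.25625

At equilibrium Qd = Qs, so 405.9 - 0.1P = -94.5 + 0.8P; collecting terms, 500.4 = 0.9P and P* = 556.
Substitute back: Q* = 405.9 - 0.1(556) = 350.3.
Demand choke price = 4059; supply choke price = 118.125. CS = ½(4059 - 556)(350.3) = 613550.45; PS = ½(556 - 118.125)(350.3) = 76693.80625. Total surplus = 690244.25625.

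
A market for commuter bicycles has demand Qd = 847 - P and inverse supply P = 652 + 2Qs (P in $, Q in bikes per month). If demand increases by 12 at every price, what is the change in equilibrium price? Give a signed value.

Solving each curve for Q: Qs = -326 + 0.5P.
The market clears where 847 - P = -326 + 0.5P. Rearranging, 1.5P = 1173, hence P* = 782.
Then Q* = 847 - 782 = 65.
After the shift, demand is Qd = 859 - P.
The new intersection has 1185 = 1.5P, i.e. P = 790, Q = 69.
ΔP = 790 - 782 = 8.

ΔP = 8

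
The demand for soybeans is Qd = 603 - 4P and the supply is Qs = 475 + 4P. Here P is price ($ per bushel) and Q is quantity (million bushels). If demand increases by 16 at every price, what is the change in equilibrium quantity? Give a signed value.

ΔQ = 8

At equilibrium Qd = Qs, so 603 - 4P = 475 + 4P; collecting terms, 128 = 8P and P* = 16.
Plugging P* into demand: Q* = 603 - 4(16) = 539.
After the shift, demand is Qd = 619 - 4P.
The new intersection has 144 = 8P, i.e. P = 18, Q = 547.
ΔQ = 547 - 539 = 8.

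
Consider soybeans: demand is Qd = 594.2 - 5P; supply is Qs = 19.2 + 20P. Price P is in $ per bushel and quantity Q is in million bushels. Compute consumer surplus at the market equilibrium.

Consumer surplus = 22963.264

At equilibrium Qd = Qs, so 594.2 - 5P = 19.2 + 20P; collecting terms, 575 = 25P and P* = 23.
Substitute back: Q* = 594.2 - 5(23) = 479.2.
Demand choke price (Qd = 0): P = 594.2/5 = 118.84. Consumer surplus = ½ × (118.84 - 23) × 479.2 = 22963.264.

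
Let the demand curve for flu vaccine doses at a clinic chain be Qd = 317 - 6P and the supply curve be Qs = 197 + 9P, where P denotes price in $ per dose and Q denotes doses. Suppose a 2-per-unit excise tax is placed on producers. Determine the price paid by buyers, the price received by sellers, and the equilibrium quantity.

P_b = 9.2, P_s = 7.2, Q = 261.8

With a tax of 2 on producers, they supply based on the net price P_s = P_b - 2, so Qs = 179 + 9P_b.
Set Qd = Qs: 317 - 6P_b = 179 + 9P_b, so 138 = 15P_b and P_b = 9.2.
Then P_s = 9.2 - 2 = 7.2 and Q = 317 - 6(9.2) = 261.8.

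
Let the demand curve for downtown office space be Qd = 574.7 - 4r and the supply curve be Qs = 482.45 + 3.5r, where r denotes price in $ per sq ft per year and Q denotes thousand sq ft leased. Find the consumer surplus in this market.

Consumer surplus = 34518.78125

Equating demand and supply, 574.7 - 4r = 482.45 + 3.5r gives 7.5r = 92.25, so r* = 12.3.
From the demand curve, Q* = 574.7 - 4(12.3) = 525.5.
Demand choke price (Qd = 0): r = 574.7/4 = 143.675. Consumer surplus = ½ × (143.675 - 12.3) × 525.5 = 34518.78125.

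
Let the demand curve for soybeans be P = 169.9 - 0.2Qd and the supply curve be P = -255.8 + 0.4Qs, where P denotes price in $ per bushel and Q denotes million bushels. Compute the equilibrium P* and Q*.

P* = 28, Q* = 709.5

Inverting to quantity form: Qd = 849.5 - 5P and Qs = 639.5 + 2.5P.
Set Qd = Qs: 849.5 - 5P = 639.5 + 2.5P, so 210 = 7.5P and P* = 28.
From the demand curve, Q* = 849.5 - 5(28) = 709.5.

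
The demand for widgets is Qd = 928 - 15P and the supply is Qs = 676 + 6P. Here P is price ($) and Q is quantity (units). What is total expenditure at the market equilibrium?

Set Qd = Qs: 928 - 15P = 676 + 6P, so 252 = 21P and P* = 12.
Plugging P* into demand: Q* = 928 - 15(12) = 748.
Total expenditure = P* × Q* = 12 × 748 = 8976.

Total expenditure = 8976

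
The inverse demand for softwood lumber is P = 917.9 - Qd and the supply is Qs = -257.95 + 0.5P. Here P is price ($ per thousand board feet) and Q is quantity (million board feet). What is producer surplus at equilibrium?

Rewriting in direct form: Qd = 917.9 - P.
At equilibrium Qd = Qs, so 917.9 - P = -257.95 + 0.5P; collecting terms, 1175.85 = 1.5P and P* = 783.9.
Plugging P* into demand: Q* = 917.9 - 783.9 = 134.
Supply choke price (Qs = 0): P = 515.9. Producer surplus = ½ × (783.9 - 515.9) × 134 = 17956.

Producer surplus = 17956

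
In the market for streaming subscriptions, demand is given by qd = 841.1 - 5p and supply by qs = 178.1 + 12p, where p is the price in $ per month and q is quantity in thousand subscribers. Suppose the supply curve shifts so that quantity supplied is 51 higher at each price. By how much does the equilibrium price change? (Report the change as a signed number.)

Equating demand and supply, 841.1 - 5p = 178.1 + 12p gives 17p = 663, so p* = 39.
Plugging p* into demand: q* = 841.1 - 5(39) = 646.1.
After the shift, supply is qs = 229.1 + 12p.
New equilibrium: 612 = 17p, so p = 36 and q = 661.1.
Δp = 36 - 39 = -3.

Δp = -3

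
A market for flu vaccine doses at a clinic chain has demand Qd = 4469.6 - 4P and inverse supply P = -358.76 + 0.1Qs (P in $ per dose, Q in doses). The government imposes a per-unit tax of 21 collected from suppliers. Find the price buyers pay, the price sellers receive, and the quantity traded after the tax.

Rewriting in direct form: Qs = 3587.6 + 10P.
The tax drives a wedge P_b - P_s = 21. Substituting P_s = P_b - 21 into supply: Qs = 3377.6 + 10P_b.
Market clearing requires 4469.6 - 4P_b = 3377.6 + 10P_b; hence 1092 = 14P_b and P_b = 78.
Then P_s = 78 - 21 = 57 and Q = 4469.6 - 4(78) = 4157.6.

P_b = 78, P_s = 57, Q = 4157.6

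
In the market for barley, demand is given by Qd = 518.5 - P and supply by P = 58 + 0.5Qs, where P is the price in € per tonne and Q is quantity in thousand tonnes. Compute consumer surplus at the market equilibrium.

Inverting to quantity form: Qs = -116 + 2P.
Equating demand and supply, 518.5 - P = -116 + 2P gives 3P = 634.5, so P* = 211.5.
Then Q* = 518.5 - 211.5 = 307.
Demand choke price (Qd = 0): P = 518.5. Consumer surplus = ½ × (518.5 - 211.5) × 307 = 47124.5.

Consumer surplus = 47124.5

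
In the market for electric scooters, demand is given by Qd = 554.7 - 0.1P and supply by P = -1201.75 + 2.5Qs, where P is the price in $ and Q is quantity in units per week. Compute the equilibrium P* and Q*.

Solving each curve for Q: Qs = 480.7 + 0.4P.
Equating demand and supply, 554.7 - 0.1P = 480.7 + 0.4P gives 0.5P = 74, so P* = 148.
From the demand curve, Q* = 554.7 - 0.1(148) = 539.9.

P* = 148, Q* = 539.9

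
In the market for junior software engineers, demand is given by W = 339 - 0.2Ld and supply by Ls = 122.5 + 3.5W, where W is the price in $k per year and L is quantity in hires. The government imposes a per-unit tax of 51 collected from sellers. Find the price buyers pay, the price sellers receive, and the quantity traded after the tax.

Rewriting in direct form: Ld = 1695 - 5W.
With a tax of 51 on sellers, they supply based on the net price W_s = W_b - 51, so Ls = -56 + 3.5W_b.
Market clearing requires 1695 - 5W_b = -56 + 3.5W_b; hence 1751 = 8.5W_b and W_b = 206.
So W_s = 155 and the quantity traded is L = 1695 - 5(206) = 665.

W_b = 206, W_s = 155, L = 665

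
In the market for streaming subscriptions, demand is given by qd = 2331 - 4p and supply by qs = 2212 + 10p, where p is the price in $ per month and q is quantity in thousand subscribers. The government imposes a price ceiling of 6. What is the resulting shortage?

Shortage = 35

Evaluating both curves at the ceiling price 6 gives qd = 2307, qs = 2272.
Shortage = qd - qs = 2307 - 2272 = 35.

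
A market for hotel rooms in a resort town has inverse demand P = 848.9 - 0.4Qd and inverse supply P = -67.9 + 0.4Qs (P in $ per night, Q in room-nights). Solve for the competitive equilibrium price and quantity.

Rewriting in direct form: Qd = 2122.25 - 2.5P and Qs = 169.75 + 2.5P.
Set Qd = Qs: 2122.25 - 2.5P = 169.75 + 2.5P, so 1952.5 = 5P and P* = 390.5.
Plugging P* into demand: Q* = 2122.25 - 2.5(390.5) = 1146.

P* = 390.5, Q* = 1146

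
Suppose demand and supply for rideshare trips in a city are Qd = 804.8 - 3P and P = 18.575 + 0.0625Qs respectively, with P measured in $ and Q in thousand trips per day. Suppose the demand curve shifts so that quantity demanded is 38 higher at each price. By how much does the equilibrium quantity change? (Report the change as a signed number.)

ΔQ = 32

Solving each curve for Q: Qs = -297.2 + 16P.
The market clears where 804.8 - 3P = -297.2 + 16P. Rearranging, 19P = 1102, hence P* = 58.
Substitute back: Q* = 804.8 - 3(58) = 630.8.
After the shift, demand is Qd = 842.8 - 3P.
Re-solving, 19P = 1140 gives P = 60 and Q = 662.8.
ΔQ = 662.8 - 630.8 = 32.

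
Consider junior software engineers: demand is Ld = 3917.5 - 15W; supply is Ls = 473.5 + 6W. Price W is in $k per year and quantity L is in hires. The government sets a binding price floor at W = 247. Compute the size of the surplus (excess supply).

Surplus = 1743

At W = 247: Ld = 212.5 and Ls = 1955.5.
Surplus = Ls - Ld = 1955.5 - 212.5 = 1743.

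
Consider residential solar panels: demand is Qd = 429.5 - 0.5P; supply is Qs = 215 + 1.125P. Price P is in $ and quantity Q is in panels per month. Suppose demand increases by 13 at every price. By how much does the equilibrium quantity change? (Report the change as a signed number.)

ΔQ = 9

Set Qd = Qs: 429.5 - 0.5P = 215 + 1.125P, so 214.5 = 1.625P and P* = 132.
Plugging P* into demand: Q* = 429.5 - 0.5(132) = 363.5.
After the shift, demand is Qd = 442.5 - 0.5P.
The new intersection has 227.5 = 1.625P, i.e. P = 140, Q = 372.5.
ΔQ = 372.5 - 363.5 = 9.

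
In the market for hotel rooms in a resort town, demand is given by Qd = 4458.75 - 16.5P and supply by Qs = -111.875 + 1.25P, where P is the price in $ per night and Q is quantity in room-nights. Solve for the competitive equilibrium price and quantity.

Equating demand and supply, 4458.75 - 16.5P = -111.875 + 1.25P gives 17.75P = 4570.625, so P* = 257.5.
Substitute back: Q* = 4458.75 - 16.5(257.5) = 210.

P* = 257.5, Q* = 210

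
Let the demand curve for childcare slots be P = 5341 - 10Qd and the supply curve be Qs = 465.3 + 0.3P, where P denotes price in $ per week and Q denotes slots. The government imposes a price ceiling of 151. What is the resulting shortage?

Shortage = 8.4

Inverting to quantity form: Qd = 534.1 - 0.1P.
With P fixed at 151, quantity demanded is 519 and quantity supplied is 510.6.
Shortage = Qd - Qs = 519 - 510.6 = 8.4.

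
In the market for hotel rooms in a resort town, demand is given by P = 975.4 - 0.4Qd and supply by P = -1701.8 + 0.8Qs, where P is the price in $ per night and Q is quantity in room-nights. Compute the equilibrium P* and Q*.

P* = 83, Q* = 2231

In direct form, Qd = 2438.5 - 2.5P and Qs = 2127.25 + 1.25P.
Equating demand and supply, 2438.5 - 2.5P = 2127.25 + 1.25P gives 3.75P = 311.25, so P* = 83.
From the demand curve, Q* = 2438.5 - 2.5(83) = 2231.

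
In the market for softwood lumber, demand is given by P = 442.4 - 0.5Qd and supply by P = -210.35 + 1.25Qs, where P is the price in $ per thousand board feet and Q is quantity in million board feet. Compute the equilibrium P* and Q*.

P* = 255.9, Q* = 373

Rewriting in direct form: Qd = 884.8 - 2P and Qs = 168.28 + 0.8P.
Equating demand and supply, 884.8 - 2P = 168.28 + 0.8P gives 2.8P = 716.52, so P* = 255.9.
Then Q* = 884.8 - 2(255.9) = 373.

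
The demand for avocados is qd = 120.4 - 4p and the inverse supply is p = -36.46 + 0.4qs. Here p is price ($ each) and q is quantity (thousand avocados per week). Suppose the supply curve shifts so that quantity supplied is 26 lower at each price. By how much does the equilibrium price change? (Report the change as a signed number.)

Rewriting in direct form: qs = 91.15 + 2.5p.
At equilibrium qd = qs, so 120.4 - 4p = 91.15 + 2.5p; collecting terms, 29.25 = 6.5p and p* = 4.5.
From the demand curve, q* = 120.4 - 4(4.5) = 102.4.
After the shift, supply is qs = 65.15 + 2.5p.
New equilibrium: 55.25 = 6.5p, so p = 8.5 and q = 86.4.
Δp = 8.5 - 4.5 = 4.

Δp = 4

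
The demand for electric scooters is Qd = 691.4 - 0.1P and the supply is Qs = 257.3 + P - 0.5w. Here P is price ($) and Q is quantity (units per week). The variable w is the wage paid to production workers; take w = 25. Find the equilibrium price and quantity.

P* = 406, Q* = 650.8

With w = 25, supply is Qs = 244.8 + P.
Set Qd = Qs: 691.4 - 0.1P = 244.8 + P, so 446.6 = 1.1P and P* = 406.
From the demand curve, Q* = 691.4 - 0.1(406) = 650.8.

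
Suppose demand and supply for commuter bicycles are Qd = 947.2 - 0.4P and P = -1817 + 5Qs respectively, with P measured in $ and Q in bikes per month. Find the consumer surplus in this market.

Solving each curve for Q: Qs = 363.4 + 0.2P.
At equilibrium Qd = Qs, so 947.2 - 0.4P = 363.4 + 0.2P; collecting terms, 583.8 = 0.6P and P* = 973.
Then Q* = 947.2 - 0.4(973) = 558.
Demand choke price (Qd = 0): P = 947.2/0.4 = 2368. Consumer surplus = ½ × (2368 - 973) × 558 = 389205.

Consumer surplus = 389205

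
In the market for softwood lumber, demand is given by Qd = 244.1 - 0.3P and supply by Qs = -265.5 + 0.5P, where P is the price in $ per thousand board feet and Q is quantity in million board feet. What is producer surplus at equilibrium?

Set Qd = Qs: 244.1 - 0.3P = -265.5 + 0.5P, so 509.6 = 0.8P and P* = 637.
Plugging P* into demand: Q* = 244.1 - 0.3(637) = 53.
Supply choke price (Qs = 0): P = 531. Producer surplus = ½ × (637 - 531) × 53 = 2809.

Producer surplus = 2809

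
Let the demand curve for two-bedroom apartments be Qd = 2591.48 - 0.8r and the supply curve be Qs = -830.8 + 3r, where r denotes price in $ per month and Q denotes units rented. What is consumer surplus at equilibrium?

Set Qd = Qs: 2591.48 - 0.8r = -830.8 + 3r, so 3422.28 = 3.8r and r* = 900.6.
Plugging r* into demand: Q* = 2591.48 - 0.8(900.6) = 1871.
Demand choke price (Qd = 0): r = 2591.48/0.8 = 3239.35. Consumer surplus = ½ × (3239.35 - 900.6) × 1871 = 2187900.625.

Consumer surplus = 2187900.625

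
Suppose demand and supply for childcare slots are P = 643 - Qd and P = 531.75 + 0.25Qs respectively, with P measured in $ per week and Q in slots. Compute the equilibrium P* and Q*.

Inverting to quantity form: Qd = 643 - P and Qs = -2127 + 4P.
Set Qd = Qs: 643 - P = -2127 + 4P, so 2770 = 5P and P* = 554.
Plugging P* into demand: Q* = 643 - 554 = 89.

P* = 554, Q* = 89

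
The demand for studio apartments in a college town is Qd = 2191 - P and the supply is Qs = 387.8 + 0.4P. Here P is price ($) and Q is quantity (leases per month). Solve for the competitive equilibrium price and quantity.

P* = 1288, Q* = 903

Equating demand and supply, 2191 - P = 387.8 + 0.4P gives 1.4P = 1803.2, so P* = 1288.
Substitute back: Q* = 2191 - 1288 = 903.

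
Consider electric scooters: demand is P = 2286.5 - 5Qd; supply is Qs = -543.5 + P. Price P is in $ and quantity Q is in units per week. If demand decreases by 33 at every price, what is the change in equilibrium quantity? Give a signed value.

Inverting to quantity form: Qd = 457.3 - 0.2P.
Set Qd = Qs: 457.3 - 0.2P = -543.5 + P, so 1000.8 = 1.2P and P* = 834.
From the demand curve, Q* = 457.3 - 0.2(834) = 290.5.
After the shift, demand is Qd = 424.3 - 0.2P.
The new intersection has 967.8 = 1.2P, i.e. P = 806.5, Q = 263.
ΔQ = 263 - 290.5 = -27.5.

ΔQ = -27.5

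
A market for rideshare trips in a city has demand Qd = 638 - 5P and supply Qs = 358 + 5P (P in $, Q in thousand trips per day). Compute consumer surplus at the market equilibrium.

Consumer surplus = 24800.4

At equilibrium Qd = Qs, so 638 - 5P = 358 + 5P; collecting terms, 280 = 10P and P* = 28.
Substitute back: Q* = 638 - 5(28) = 498.
Demand choke price (Qd = 0): P = 638/5 = 127.6. Consumer surplus = ½ × (127.6 - 28) × 498 = 24800.4.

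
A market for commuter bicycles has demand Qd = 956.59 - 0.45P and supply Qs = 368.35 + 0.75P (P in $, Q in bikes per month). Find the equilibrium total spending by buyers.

Set Qd = Qs: 956.59 - 0.45P = 368.35 + 0.75P, so 588.24 = 1.2P and P* = 490.2.
Substitute back: Q* = 956.59 - 0.45(490.2) = 736.
Total spending by buyers = P* × Q* = 490.2 × 736 = 360787.2.

Total spending by buyers = 360787.2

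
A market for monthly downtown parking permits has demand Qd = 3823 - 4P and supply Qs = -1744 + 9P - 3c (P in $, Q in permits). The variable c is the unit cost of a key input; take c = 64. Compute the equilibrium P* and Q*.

With c = 64, supply is Qs = -1936 + 9P.
Equating demand and supply, 3823 - 4P = -1936 + 9P gives 13P = 5759, so P* = 443.
From the demand curve, Q* = 3823 - 4(443) = 2051.

P* = 443, Q* = 2051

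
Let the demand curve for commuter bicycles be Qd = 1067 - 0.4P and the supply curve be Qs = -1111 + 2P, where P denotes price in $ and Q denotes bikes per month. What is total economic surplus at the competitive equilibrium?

Total surplus = 743424

Set Qd = Qs: 1067 - 0.4P = -1111 + 2P, so 2178 = 2.4P and P* = 907.5.
Substitute back: Q* = 1067 - 0.4(907.5) = 704.
Demand choke price = 2667.5; supply choke price = 555.5. CS = ½(2667.5 - 907.5)(704) = 619520; PS = ½(907.5 - 555.5)(704) = 123904. Total surplus = 743424.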